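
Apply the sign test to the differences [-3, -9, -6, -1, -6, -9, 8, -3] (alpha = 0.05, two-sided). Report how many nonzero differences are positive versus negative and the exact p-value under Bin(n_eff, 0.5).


Step 1: Discard zero differences. Original n = 8; n_eff = number of nonzero differences = 8.
Nonzero differences (with sign): -3, -9, -6, -1, -6, -9, +8, -3
Step 2: Count signs: positive = 1, negative = 7.
Step 3: Under H0: P(positive) = 0.5, so the number of positives S ~ Bin(8, 0.5).
Step 4: Two-sided exact p-value = sum of Bin(8,0.5) probabilities at or below the observed probability = 0.070312.
Step 5: alpha = 0.05. fail to reject H0.

n_eff = 8, pos = 1, neg = 7, p = 0.070312, fail to reject H0.


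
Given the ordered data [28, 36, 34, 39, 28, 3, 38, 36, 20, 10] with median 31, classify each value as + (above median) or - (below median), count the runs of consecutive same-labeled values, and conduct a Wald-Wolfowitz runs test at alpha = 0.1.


Step 1: Compute median = 31; label A = above, B = below.
Labels in order: BAAABBAABB  (n_A = 5, n_B = 5)
Step 2: Count runs R = 5.
Step 3: Under H0 (random ordering), E[R] = 2*n_A*n_B/(n_A+n_B) + 1 = 2*5*5/10 + 1 = 6.0000.
        Var[R] = 2*n_A*n_B*(2*n_A*n_B - n_A - n_B) / ((n_A+n_B)^2 * (n_A+n_B-1)) = 2000/900 = 2.2222.
        SD[R] = 1.4907.
Step 4: Continuity-corrected z = (R + 0.5 - E[R]) / SD[R] = (5 + 0.5 - 6.0000) / 1.4907 = -0.3354.
Step 5: Two-sided p-value via normal approximation = 2*(1 - Phi(|z|)) = 0.737316.
Step 6: alpha = 0.1. fail to reject H0.

R = 5, z = -0.3354, p = 0.737316, fail to reject H0.


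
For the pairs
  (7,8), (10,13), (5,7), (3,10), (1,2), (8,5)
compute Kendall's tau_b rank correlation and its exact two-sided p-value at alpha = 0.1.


Step 1: Enumerate the 15 unordered pairs (i,j) with i<j and classify each by sign(x_j-x_i) * sign(y_j-y_i).
  (1,2):dx=+3,dy=+5->C; (1,3):dx=-2,dy=-1->C; (1,4):dx=-4,dy=+2->D; (1,5):dx=-6,dy=-6->C
  (1,6):dx=+1,dy=-3->D; (2,3):dx=-5,dy=-6->C; (2,4):dx=-7,dy=-3->C; (2,5):dx=-9,dy=-11->C
  (2,6):dx=-2,dy=-8->C; (3,4):dx=-2,dy=+3->D; (3,5):dx=-4,dy=-5->C; (3,6):dx=+3,dy=-2->D
  (4,5):dx=-2,dy=-8->C; (4,6):dx=+5,dy=-5->D; (5,6):dx=+7,dy=+3->C
Step 2: C = 10, D = 5, total pairs = 15.
Step 3: tau = (C - D)/(n(n-1)/2) = (10 - 5)/15 = 0.333333.
Step 4: Exact two-sided p-value (enumerate n! = 720 permutations of y under H0): p = 0.469444.
Step 5: alpha = 0.1. fail to reject H0.

tau_b = 0.3333 (C=10, D=5), p = 0.469444, fail to reject H0.


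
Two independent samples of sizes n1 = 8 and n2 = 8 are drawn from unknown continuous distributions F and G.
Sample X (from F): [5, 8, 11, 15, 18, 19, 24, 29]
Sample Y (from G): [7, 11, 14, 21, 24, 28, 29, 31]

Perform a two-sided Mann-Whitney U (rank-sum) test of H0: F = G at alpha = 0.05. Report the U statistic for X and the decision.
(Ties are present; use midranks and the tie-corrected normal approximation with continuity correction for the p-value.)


Step 1: Combine and sort all 16 observations; assign midranks.
sorted (value, group): (5,X), (7,Y), (8,X), (11,X), (11,Y), (14,Y), (15,X), (18,X), (19,X), (21,Y), (24,X), (24,Y), (28,Y), (29,X), (29,Y), (31,Y)
ranks: 5->1, 7->2, 8->3, 11->4.5, 11->4.5, 14->6, 15->7, 18->8, 19->9, 21->10, 24->11.5, 24->11.5, 28->13, 29->14.5, 29->14.5, 31->16
Step 2: Rank sum for X: R1 = 1 + 3 + 4.5 + 7 + 8 + 9 + 11.5 + 14.5 = 58.5.
Step 3: U_X = R1 - n1(n1+1)/2 = 58.5 - 8*9/2 = 58.5 - 36 = 22.5.
       U_Y = n1*n2 - U_X = 64 - 22.5 = 41.5.
Step 4: Ties are present, so use the tie-corrected normal approximation (with continuity correction) for the p-value.
Step 5: p-value = 0.343496; compare to alpha = 0.05. fail to reject H0.

U_X = 22.5, p = 0.343496, fail to reject H0 at alpha = 0.05.


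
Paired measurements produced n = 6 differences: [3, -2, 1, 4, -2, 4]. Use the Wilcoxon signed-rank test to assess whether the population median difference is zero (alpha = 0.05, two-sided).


Step 1: Drop any zero differences (none here) and take |d_i|.
|d| = [3, 2, 1, 4, 2, 4]
Step 2: Midrank |d_i| (ties get averaged ranks).
ranks: |3|->4, |2|->2.5, |1|->1, |4|->5.5, |2|->2.5, |4|->5.5
Step 3: Attach original signs; sum ranks with positive sign and with negative sign.
W+ = 4 + 1 + 5.5 + 5.5 = 16
W- = 2.5 + 2.5 = 5
(Check: W+ + W- = 21 should equal n(n+1)/2 = 21.)
Step 4: Test statistic W = min(W+, W-) = 5.
Step 5: Ties in |d|, so use the tie-corrected normal approximation.
        E[W] = n(n+1)/4 = 6*7/4 = 10.5.
        Tie groups: |d|=2 (t=2), |d|=4 (t=2); sum(t^3 - t) = 12.
        Var[W] = n(n+1)(2n+1)/24 - sum(t^3-t)/48 = 546/24 - 12/48 = 22.5.
        z = (W - E[W]) / sqrt(Var[W]) = (5 - 10.5) / 4.7434 = -1.1595.
        Two-sided p = 2*Phi(z) = 0.246252.
Step 6: alpha = 0.05. fail to reject H0.

W+ = 16, W- = 5, W = min = 5, p = 0.246252, fail to reject H0.


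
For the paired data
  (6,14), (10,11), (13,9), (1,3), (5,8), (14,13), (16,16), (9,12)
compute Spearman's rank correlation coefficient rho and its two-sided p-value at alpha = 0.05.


Step 1: Rank x and y separately (midranks; no ties here).
rank(x): 6->3, 10->5, 13->6, 1->1, 5->2, 14->7, 16->8, 9->4
rank(y): 14->7, 11->4, 9->3, 3->1, 8->2, 13->6, 16->8, 12->5
Step 2: d_i = R_x(i) - R_y(i); compute d_i^2.
  (3-7)^2=16, (5-4)^2=1, (6-3)^2=9, (1-1)^2=0, (2-2)^2=0, (7-6)^2=1, (8-8)^2=0, (4-5)^2=1
sum(d^2) = 28.
Step 3: rho = 1 - 6*28 / (8*(8^2 - 1)) = 1 - 168/504 = 0.666667.
Step 4: Under H0, t = rho * sqrt((n-2)/(1-rho^2)) = 2.1909 ~ t(6).
Step 5: Two-sided p-value from the t-distribution with 6 df = 0.070988.
Step 6: alpha = 0.05. fail to reject H0.

rho = 0.6667, p = 0.070988, fail to reject H0 at alpha = 0.05.


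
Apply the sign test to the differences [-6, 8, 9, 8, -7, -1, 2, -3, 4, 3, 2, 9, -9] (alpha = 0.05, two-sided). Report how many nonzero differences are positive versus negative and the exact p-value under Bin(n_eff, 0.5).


Step 1: Discard zero differences. Original n = 13; n_eff = number of nonzero differences = 13.
Nonzero differences (with sign): -6, +8, +9, +8, -7, -1, +2, -3, +4, +3, +2, +9, -9
Step 2: Count signs: positive = 8, negative = 5.
Step 3: Under H0: P(positive) = 0.5, so the number of positives S ~ Bin(13, 0.5).
Step 4: Two-sided exact p-value = sum of Bin(13,0.5) probabilities at or below the observed probability = 0.581055.
Step 5: alpha = 0.05. fail to reject H0.

n_eff = 13, pos = 8, neg = 5, p = 0.581055, fail to reject H0.


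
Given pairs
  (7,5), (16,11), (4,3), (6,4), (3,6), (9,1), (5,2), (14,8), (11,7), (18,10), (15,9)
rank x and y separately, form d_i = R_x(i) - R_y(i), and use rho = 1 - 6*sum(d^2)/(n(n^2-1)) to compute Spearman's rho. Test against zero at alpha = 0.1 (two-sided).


Step 1: Rank x and y separately (midranks; no ties here).
rank(x): 7->5, 16->10, 4->2, 6->4, 3->1, 9->6, 5->3, 14->8, 11->7, 18->11, 15->9
rank(y): 5->5, 11->11, 3->3, 4->4, 6->6, 1->1, 2->2, 8->8, 7->7, 10->10, 9->9
Step 2: d_i = R_x(i) - R_y(i); compute d_i^2.
  (5-5)^2=0, (10-11)^2=1, (2-3)^2=1, (4-4)^2=0, (1-6)^2=25, (6-1)^2=25, (3-2)^2=1, (8-8)^2=0, (7-7)^2=0, (11-10)^2=1, (9-9)^2=0
sum(d^2) = 54.
Step 3: rho = 1 - 6*54 / (11*(11^2 - 1)) = 1 - 324/1320 = 0.754545.
Step 4: Under H0, t = rho * sqrt((n-2)/(1-rho^2)) = 3.4494 ~ t(9).
Step 5: Two-sided p-value from the t-distribution with 9 df = 0.007282.
Step 6: alpha = 0.1. reject H0.

rho = 0.7545, p = 0.007282, reject H0 at alpha = 0.1.


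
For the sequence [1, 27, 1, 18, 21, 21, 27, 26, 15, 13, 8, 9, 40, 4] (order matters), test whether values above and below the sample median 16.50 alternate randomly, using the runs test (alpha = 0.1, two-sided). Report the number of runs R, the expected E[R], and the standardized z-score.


Step 1: Compute median = 16.50; label A = above, B = below.
Labels in order: BABAAAAABBBBAB  (n_A = 7, n_B = 7)
Step 2: Count runs R = 7.
Step 3: Under H0 (random ordering), E[R] = 2*n_A*n_B/(n_A+n_B) + 1 = 2*7*7/14 + 1 = 8.0000.
        Var[R] = 2*n_A*n_B*(2*n_A*n_B - n_A - n_B) / ((n_A+n_B)^2 * (n_A+n_B-1)) = 8232/2548 = 3.2308.
        SD[R] = 1.7974.
Step 4: Continuity-corrected z = (R + 0.5 - E[R]) / SD[R] = (7 + 0.5 - 8.0000) / 1.7974 = -0.2782.
Step 5: Two-sided p-value via normal approximation = 2*(1 - Phi(|z|)) = 0.780879.
Step 6: alpha = 0.1. fail to reject H0.

R = 7, z = -0.2782, p = 0.780879, fail to reject H0.


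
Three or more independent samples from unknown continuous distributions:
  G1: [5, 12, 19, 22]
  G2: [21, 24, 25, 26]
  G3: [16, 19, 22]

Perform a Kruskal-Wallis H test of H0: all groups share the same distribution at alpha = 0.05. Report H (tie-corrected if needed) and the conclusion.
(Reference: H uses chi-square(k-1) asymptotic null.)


Step 1: Combine all N = 11 observations and assign midranks.
sorted (value, group, rank): (5,G1,1), (12,G1,2), (16,G3,3), (19,G1,4.5), (19,G3,4.5), (21,G2,6), (22,G1,7.5), (22,G3,7.5), (24,G2,9), (25,G2,10), (26,G2,11)
Step 2: Sum ranks within each group.
R_1 = 15 (n_1 = 4)
R_2 = 36 (n_2 = 4)
R_3 = 15 (n_3 = 3)
Step 3: H = 12/(N(N+1)) * sum(R_i^2/n_i) - 3(N+1)
     = 12/(11*12) * (15^2/4 + 36^2/4 + 15^2/3) - 3*12
     = 0.090909 * 455.25 - 36
     = 5.386364.
Step 4: Ties present; correction factor C = 1 - 12/(11^3 - 11) = 0.990909. Corrected H = 5.386364 / 0.990909 = 5.435780.
Step 5: Under H0, H ~ chi^2(2); p-value = 0.066014.
Step 6: alpha = 0.05. fail to reject H0.

H = 5.4358, df = 2, p = 0.066014, fail to reject H0.


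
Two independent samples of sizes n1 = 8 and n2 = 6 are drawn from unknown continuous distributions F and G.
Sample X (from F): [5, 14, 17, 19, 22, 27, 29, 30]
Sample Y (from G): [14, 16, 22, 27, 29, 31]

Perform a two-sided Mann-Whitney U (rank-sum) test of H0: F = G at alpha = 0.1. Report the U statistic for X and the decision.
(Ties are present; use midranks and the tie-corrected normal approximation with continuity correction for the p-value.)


Step 1: Combine and sort all 14 observations; assign midranks.
sorted (value, group): (5,X), (14,X), (14,Y), (16,Y), (17,X), (19,X), (22,X), (22,Y), (27,X), (27,Y), (29,X), (29,Y), (30,X), (31,Y)
ranks: 5->1, 14->2.5, 14->2.5, 16->4, 17->5, 19->6, 22->7.5, 22->7.5, 27->9.5, 27->9.5, 29->11.5, 29->11.5, 30->13, 31->14
Step 2: Rank sum for X: R1 = 1 + 2.5 + 5 + 6 + 7.5 + 9.5 + 11.5 + 13 = 56.
Step 3: U_X = R1 - n1(n1+1)/2 = 56 - 8*9/2 = 56 - 36 = 20.
       U_Y = n1*n2 - U_X = 48 - 20 = 28.
Step 4: Ties are present, so use the tie-corrected normal approximation (with continuity correction) for the p-value.
Step 5: p-value = 0.649939; compare to alpha = 0.1. fail to reject H0.

U_X = 20, p = 0.649939, fail to reject H0 at alpha = 0.1.


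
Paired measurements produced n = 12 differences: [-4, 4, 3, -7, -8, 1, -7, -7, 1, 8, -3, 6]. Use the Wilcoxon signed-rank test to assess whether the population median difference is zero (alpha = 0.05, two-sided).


Step 1: Drop any zero differences (none here) and take |d_i|.
|d| = [4, 4, 3, 7, 8, 1, 7, 7, 1, 8, 3, 6]
Step 2: Midrank |d_i| (ties get averaged ranks).
ranks: |4|->5.5, |4|->5.5, |3|->3.5, |7|->9, |8|->11.5, |1|->1.5, |7|->9, |7|->9, |1|->1.5, |8|->11.5, |3|->3.5, |6|->7
Step 3: Attach original signs; sum ranks with positive sign and with negative sign.
W+ = 5.5 + 3.5 + 1.5 + 1.5 + 11.5 + 7 = 30.5
W- = 5.5 + 9 + 11.5 + 9 + 9 + 3.5 = 47.5
(Check: W+ + W- = 78 should equal n(n+1)/2 = 78.)
Step 4: Test statistic W = min(W+, W-) = 30.5.
Step 5: Ties in |d|, so use the tie-corrected normal approximation.
        E[W] = n(n+1)/4 = 12*13/4 = 39.
        Tie groups: |d|=1 (t=2), |d|=3 (t=2), |d|=4 (t=2), |d|=7 (t=3), |d|=8 (t=2); sum(t^3 - t) = 48.
        Var[W] = n(n+1)(2n+1)/24 - sum(t^3-t)/48 = 3900/24 - 48/48 = 161.5.
        z = (W - E[W]) / sqrt(Var[W]) = (30.5 - 39) / 12.7083 = -0.6689.
        Two-sided p = 2*Phi(z) = 0.503587.
Step 6: alpha = 0.05. fail to reject H0.

W+ = 30.5, W- = 47.5, W = min = 30.5, p = 0.503587, fail to reject H0.


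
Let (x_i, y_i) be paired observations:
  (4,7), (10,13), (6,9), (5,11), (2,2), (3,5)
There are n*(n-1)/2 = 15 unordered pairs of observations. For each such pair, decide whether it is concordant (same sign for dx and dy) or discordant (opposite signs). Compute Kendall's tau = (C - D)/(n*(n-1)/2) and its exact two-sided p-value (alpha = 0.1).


Step 1: Enumerate the 15 unordered pairs (i,j) with i<j and classify each by sign(x_j-x_i) * sign(y_j-y_i).
  (1,2):dx=+6,dy=+6->C; (1,3):dx=+2,dy=+2->C; (1,4):dx=+1,dy=+4->C; (1,5):dx=-2,dy=-5->C
  (1,6):dx=-1,dy=-2->C; (2,3):dx=-4,dy=-4->C; (2,4):dx=-5,dy=-2->C; (2,5):dx=-8,dy=-11->C
  (2,6):dx=-7,dy=-8->C; (3,4):dx=-1,dy=+2->D; (3,5):dx=-4,dy=-7->C; (3,6):dx=-3,dy=-4->C
  (4,5):dx=-3,dy=-9->C; (4,6):dx=-2,dy=-6->C; (5,6):dx=+1,dy=+3->C
Step 2: C = 14, D = 1, total pairs = 15.
Step 3: tau = (C - D)/(n(n-1)/2) = (14 - 1)/15 = 0.866667.
Step 4: Exact two-sided p-value (enumerate n! = 720 permutations of y under H0): p = 0.016667.
Step 5: alpha = 0.1. reject H0.

tau_b = 0.8667 (C=14, D=1), p = 0.016667, reject H0.


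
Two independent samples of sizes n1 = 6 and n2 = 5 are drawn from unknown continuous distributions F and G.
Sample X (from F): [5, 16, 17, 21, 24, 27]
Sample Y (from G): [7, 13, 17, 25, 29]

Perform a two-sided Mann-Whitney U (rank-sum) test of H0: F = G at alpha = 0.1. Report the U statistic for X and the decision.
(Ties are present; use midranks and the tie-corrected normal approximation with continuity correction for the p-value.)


Step 1: Combine and sort all 11 observations; assign midranks.
sorted (value, group): (5,X), (7,Y), (13,Y), (16,X), (17,X), (17,Y), (21,X), (24,X), (25,Y), (27,X), (29,Y)
ranks: 5->1, 7->2, 13->3, 16->4, 17->5.5, 17->5.5, 21->7, 24->8, 25->9, 27->10, 29->11
Step 2: Rank sum for X: R1 = 1 + 4 + 5.5 + 7 + 8 + 10 = 35.5.
Step 3: U_X = R1 - n1(n1+1)/2 = 35.5 - 6*7/2 = 35.5 - 21 = 14.5.
       U_Y = n1*n2 - U_X = 30 - 14.5 = 15.5.
Step 4: Ties are present, so use the tie-corrected normal approximation (with continuity correction) for the p-value.
Step 5: p-value = 1.000000; compare to alpha = 0.1. fail to reject H0.

U_X = 14.5, p = 1.000000, fail to reject H0 at alpha = 0.1.


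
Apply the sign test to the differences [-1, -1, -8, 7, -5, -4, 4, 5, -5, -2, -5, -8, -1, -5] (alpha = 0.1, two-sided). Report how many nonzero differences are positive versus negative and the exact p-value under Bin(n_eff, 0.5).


Step 1: Discard zero differences. Original n = 14; n_eff = number of nonzero differences = 14.
Nonzero differences (with sign): -1, -1, -8, +7, -5, -4, +4, +5, -5, -2, -5, -8, -1, -5
Step 2: Count signs: positive = 3, negative = 11.
Step 3: Under H0: P(positive) = 0.5, so the number of positives S ~ Bin(14, 0.5).
Step 4: Two-sided exact p-value = sum of Bin(14,0.5) probabilities at or below the observed probability = 0.057373.
Step 5: alpha = 0.1. reject H0.

n_eff = 14, pos = 3, neg = 11, p = 0.057373, reject H0.


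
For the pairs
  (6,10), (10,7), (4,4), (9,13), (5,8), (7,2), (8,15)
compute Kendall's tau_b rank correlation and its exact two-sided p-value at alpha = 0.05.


Step 1: Enumerate the 21 unordered pairs (i,j) with i<j and classify each by sign(x_j-x_i) * sign(y_j-y_i).
  (1,2):dx=+4,dy=-3->D; (1,3):dx=-2,dy=-6->C; (1,4):dx=+3,dy=+3->C; (1,5):dx=-1,dy=-2->C
  (1,6):dx=+1,dy=-8->D; (1,7):dx=+2,dy=+5->C; (2,3):dx=-6,dy=-3->C; (2,4):dx=-1,dy=+6->D
  (2,5):dx=-5,dy=+1->D; (2,6):dx=-3,dy=-5->C; (2,7):dx=-2,dy=+8->D; (3,4):dx=+5,dy=+9->C
  (3,5):dx=+1,dy=+4->C; (3,6):dx=+3,dy=-2->D; (3,7):dx=+4,dy=+11->C; (4,5):dx=-4,dy=-5->C
  (4,6):dx=-2,dy=-11->C; (4,7):dx=-1,dy=+2->D; (5,6):dx=+2,dy=-6->D; (5,7):dx=+3,dy=+7->C
  (6,7):dx=+1,dy=+13->C
Step 2: C = 13, D = 8, total pairs = 21.
Step 3: tau = (C - D)/(n(n-1)/2) = (13 - 8)/21 = 0.238095.
Step 4: Exact two-sided p-value (enumerate n! = 5040 permutations of y under H0): p = 0.561905.
Step 5: alpha = 0.05. fail to reject H0.

tau_b = 0.2381 (C=13, D=8), p = 0.561905, fail to reject H0.


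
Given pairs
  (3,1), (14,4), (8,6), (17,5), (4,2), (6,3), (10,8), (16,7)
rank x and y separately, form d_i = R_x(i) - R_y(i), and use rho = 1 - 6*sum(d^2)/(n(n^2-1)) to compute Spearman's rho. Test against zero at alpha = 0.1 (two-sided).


Step 1: Rank x and y separately (midranks; no ties here).
rank(x): 3->1, 14->6, 8->4, 17->8, 4->2, 6->3, 10->5, 16->7
rank(y): 1->1, 4->4, 6->6, 5->5, 2->2, 3->3, 8->8, 7->7
Step 2: d_i = R_x(i) - R_y(i); compute d_i^2.
  (1-1)^2=0, (6-4)^2=4, (4-6)^2=4, (8-5)^2=9, (2-2)^2=0, (3-3)^2=0, (5-8)^2=9, (7-7)^2=0
sum(d^2) = 26.
Step 3: rho = 1 - 6*26 / (8*(8^2 - 1)) = 1 - 156/504 = 0.690476.
Step 4: Under H0, t = rho * sqrt((n-2)/(1-rho^2)) = 2.3382 ~ t(6).
Step 5: Two-sided p-value from the t-distribution with 6 df = 0.057990.
Step 6: alpha = 0.1. reject H0.

rho = 0.6905, p = 0.057990, reject H0 at alpha = 0.1.


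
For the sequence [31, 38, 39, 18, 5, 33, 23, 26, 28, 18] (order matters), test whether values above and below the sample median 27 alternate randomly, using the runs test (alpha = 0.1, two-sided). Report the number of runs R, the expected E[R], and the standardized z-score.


Step 1: Compute median = 27; label A = above, B = below.
Labels in order: AAABBABBAB  (n_A = 5, n_B = 5)
Step 2: Count runs R = 6.
Step 3: Under H0 (random ordering), E[R] = 2*n_A*n_B/(n_A+n_B) + 1 = 2*5*5/10 + 1 = 6.0000.
        Var[R] = 2*n_A*n_B*(2*n_A*n_B - n_A - n_B) / ((n_A+n_B)^2 * (n_A+n_B-1)) = 2000/900 = 2.2222.
        SD[R] = 1.4907.
Step 4: R = E[R], so z = 0 with no continuity correction.
Step 5: Two-sided p-value via normal approximation = 2*(1 - Phi(|z|)) = 1.000000.
Step 6: alpha = 0.1. fail to reject H0.

R = 6, z = 0.0000, p = 1.000000, fail to reject H0.


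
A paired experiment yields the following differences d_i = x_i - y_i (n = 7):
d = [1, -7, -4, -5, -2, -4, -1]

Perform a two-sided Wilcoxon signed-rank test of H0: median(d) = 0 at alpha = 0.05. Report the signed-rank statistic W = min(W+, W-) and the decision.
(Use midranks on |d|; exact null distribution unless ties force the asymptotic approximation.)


Step 1: Drop any zero differences (none here) and take |d_i|.
|d| = [1, 7, 4, 5, 2, 4, 1]
Step 2: Midrank |d_i| (ties get averaged ranks).
ranks: |1|->1.5, |7|->7, |4|->4.5, |5|->6, |2|->3, |4|->4.5, |1|->1.5
Step 3: Attach original signs; sum ranks with positive sign and with negative sign.
W+ = 1.5 = 1.5
W- = 7 + 4.5 + 6 + 3 + 4.5 + 1.5 = 26.5
(Check: W+ + W- = 28 should equal n(n+1)/2 = 28.)
Step 4: Test statistic W = min(W+, W-) = 1.5.
Step 5: Ties in |d|, so use the tie-corrected normal approximation.
        E[W] = n(n+1)/4 = 7*8/4 = 14.
        Tie groups: |d|=1 (t=2), |d|=4 (t=2); sum(t^3 - t) = 12.
        Var[W] = n(n+1)(2n+1)/24 - sum(t^3-t)/48 = 840/24 - 12/48 = 34.75.
        z = (W - E[W]) / sqrt(Var[W]) = (1.5 - 14) / 5.8949 = -2.1205.
        Two-sided p = 2*Phi(z) = 0.033966.
Step 6: alpha = 0.05. reject H0.

W+ = 1.5, W- = 26.5, W = min = 1.5, p = 0.033966, reject H0.


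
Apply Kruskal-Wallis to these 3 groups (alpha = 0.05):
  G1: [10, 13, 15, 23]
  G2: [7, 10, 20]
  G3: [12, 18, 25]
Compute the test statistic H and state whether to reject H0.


Step 1: Combine all N = 10 observations and assign midranks.
sorted (value, group, rank): (7,G2,1), (10,G1,2.5), (10,G2,2.5), (12,G3,4), (13,G1,5), (15,G1,6), (18,G3,7), (20,G2,8), (23,G1,9), (25,G3,10)
Step 2: Sum ranks within each group.
R_1 = 22.5 (n_1 = 4)
R_2 = 11.5 (n_2 = 3)
R_3 = 21 (n_3 = 3)
Step 3: H = 12/(N(N+1)) * sum(R_i^2/n_i) - 3(N+1)
     = 12/(10*11) * (22.5^2/4 + 11.5^2/3 + 21^2/3) - 3*11
     = 0.109091 * 317.646 - 33
     = 1.652273.
Step 4: Ties present; correction factor C = 1 - 6/(10^3 - 10) = 0.993939. Corrected H = 1.652273 / 0.993939 = 1.662348.
Step 5: Under H0, H ~ chi^2(2); p-value = 0.435538.
Step 6: alpha = 0.05. fail to reject H0.

H = 1.6623, df = 2, p = 0.435538, fail to reject H0.


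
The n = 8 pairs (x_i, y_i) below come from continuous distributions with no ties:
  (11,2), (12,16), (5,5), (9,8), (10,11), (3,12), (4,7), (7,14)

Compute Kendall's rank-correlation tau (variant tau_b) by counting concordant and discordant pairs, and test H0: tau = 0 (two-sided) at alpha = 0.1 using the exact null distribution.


Step 1: Enumerate the 28 unordered pairs (i,j) with i<j and classify each by sign(x_j-x_i) * sign(y_j-y_i).
  (1,2):dx=+1,dy=+14->C; (1,3):dx=-6,dy=+3->D; (1,4):dx=-2,dy=+6->D; (1,5):dx=-1,dy=+9->D
  (1,6):dx=-8,dy=+10->D; (1,7):dx=-7,dy=+5->D; (1,8):dx=-4,dy=+12->D; (2,3):dx=-7,dy=-11->C
  (2,4):dx=-3,dy=-8->C; (2,5):dx=-2,dy=-5->C; (2,6):dx=-9,dy=-4->C; (2,7):dx=-8,dy=-9->C
  (2,8):dx=-5,dy=-2->C; (3,4):dx=+4,dy=+3->C; (3,5):dx=+5,dy=+6->C; (3,6):dx=-2,dy=+7->D
  (3,7):dx=-1,dy=+2->D; (3,8):dx=+2,dy=+9->C; (4,5):dx=+1,dy=+3->C; (4,6):dx=-6,dy=+4->D
  (4,7):dx=-5,dy=-1->C; (4,8):dx=-2,dy=+6->D; (5,6):dx=-7,dy=+1->D; (5,7):dx=-6,dy=-4->C
  (5,8):dx=-3,dy=+3->D; (6,7):dx=+1,dy=-5->D; (6,8):dx=+4,dy=+2->C; (7,8):dx=+3,dy=+7->C
Step 2: C = 15, D = 13, total pairs = 28.
Step 3: tau = (C - D)/(n(n-1)/2) = (15 - 13)/28 = 0.071429.
Step 4: Exact two-sided p-value (enumerate n! = 40320 permutations of y under H0): p = 0.904861.
Step 5: alpha = 0.1. fail to reject H0.

tau_b = 0.0714 (C=15, D=13), p = 0.904861, fail to reject H0.


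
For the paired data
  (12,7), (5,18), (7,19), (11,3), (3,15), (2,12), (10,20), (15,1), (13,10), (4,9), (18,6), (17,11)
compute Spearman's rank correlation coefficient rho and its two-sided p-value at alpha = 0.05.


Step 1: Rank x and y separately (midranks; no ties here).
rank(x): 12->8, 5->4, 7->5, 11->7, 3->2, 2->1, 10->6, 15->10, 13->9, 4->3, 18->12, 17->11
rank(y): 7->4, 18->10, 19->11, 3->2, 15->9, 12->8, 20->12, 1->1, 10->6, 9->5, 6->3, 11->7
Step 2: d_i = R_x(i) - R_y(i); compute d_i^2.
  (8-4)^2=16, (4-10)^2=36, (5-11)^2=36, (7-2)^2=25, (2-9)^2=49, (1-8)^2=49, (6-12)^2=36, (10-1)^2=81, (9-6)^2=9, (3-5)^2=4, (12-3)^2=81, (11-7)^2=16
sum(d^2) = 438.
Step 3: rho = 1 - 6*438 / (12*(12^2 - 1)) = 1 - 2628/1716 = -0.531469.
Step 4: Under H0, t = rho * sqrt((n-2)/(1-rho^2)) = -1.9841 ~ t(10).
Step 5: Two-sided p-value from the t-distribution with 10 df = 0.075362.
Step 6: alpha = 0.05. fail to reject H0.

rho = -0.5315, p = 0.075362, fail to reject H0 at alpha = 0.05.


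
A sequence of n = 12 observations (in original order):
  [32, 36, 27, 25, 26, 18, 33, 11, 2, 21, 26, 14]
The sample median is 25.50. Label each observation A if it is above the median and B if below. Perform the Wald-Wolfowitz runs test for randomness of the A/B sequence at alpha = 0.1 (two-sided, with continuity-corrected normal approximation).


Step 1: Compute median = 25.50; label A = above, B = below.
Labels in order: AAABABABBBAB  (n_A = 6, n_B = 6)
Step 2: Count runs R = 8.
Step 3: Under H0 (random ordering), E[R] = 2*n_A*n_B/(n_A+n_B) + 1 = 2*6*6/12 + 1 = 7.0000.
        Var[R] = 2*n_A*n_B*(2*n_A*n_B - n_A - n_B) / ((n_A+n_B)^2 * (n_A+n_B-1)) = 4320/1584 = 2.7273.
        SD[R] = 1.6514.
Step 4: Continuity-corrected z = (R - 0.5 - E[R]) / SD[R] = (8 - 0.5 - 7.0000) / 1.6514 = 0.3028.
Step 5: Two-sided p-value via normal approximation = 2*(1 - Phi(|z|)) = 0.762069.
Step 6: alpha = 0.1. fail to reject H0.

R = 8, z = 0.3028, p = 0.762069, fail to reject H0.


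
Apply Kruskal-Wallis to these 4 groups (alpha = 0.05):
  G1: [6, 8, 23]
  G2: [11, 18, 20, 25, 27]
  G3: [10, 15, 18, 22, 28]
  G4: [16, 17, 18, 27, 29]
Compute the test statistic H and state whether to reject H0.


Step 1: Combine all N = 18 observations and assign midranks.
sorted (value, group, rank): (6,G1,1), (8,G1,2), (10,G3,3), (11,G2,4), (15,G3,5), (16,G4,6), (17,G4,7), (18,G2,9), (18,G3,9), (18,G4,9), (20,G2,11), (22,G3,12), (23,G1,13), (25,G2,14), (27,G2,15.5), (27,G4,15.5), (28,G3,17), (29,G4,18)
Step 2: Sum ranks within each group.
R_1 = 16 (n_1 = 3)
R_2 = 53.5 (n_2 = 5)
R_3 = 46 (n_3 = 5)
R_4 = 55.5 (n_4 = 5)
Step 3: H = 12/(N(N+1)) * sum(R_i^2/n_i) - 3(N+1)
     = 12/(18*19) * (16^2/3 + 53.5^2/5 + 46^2/5 + 55.5^2/5) - 3*19
     = 0.035088 * 1697.03 - 57
     = 2.545029.
Step 4: Ties present; correction factor C = 1 - 30/(18^3 - 18) = 0.994840. Corrected H = 2.545029 / 0.994840 = 2.558230.
Step 5: Under H0, H ~ chi^2(3); p-value = 0.464860.
Step 6: alpha = 0.05. fail to reject H0.

H = 2.5582, df = 3, p = 0.464860, fail to reject H0.


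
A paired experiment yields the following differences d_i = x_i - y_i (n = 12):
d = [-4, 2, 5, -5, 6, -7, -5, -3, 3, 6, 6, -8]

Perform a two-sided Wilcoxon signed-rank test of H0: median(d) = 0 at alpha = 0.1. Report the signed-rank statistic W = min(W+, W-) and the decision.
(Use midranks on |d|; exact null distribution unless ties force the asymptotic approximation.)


Step 1: Drop any zero differences (none here) and take |d_i|.
|d| = [4, 2, 5, 5, 6, 7, 5, 3, 3, 6, 6, 8]
Step 2: Midrank |d_i| (ties get averaged ranks).
ranks: |4|->4, |2|->1, |5|->6, |5|->6, |6|->9, |7|->11, |5|->6, |3|->2.5, |3|->2.5, |6|->9, |6|->9, |8|->12
Step 3: Attach original signs; sum ranks with positive sign and with negative sign.
W+ = 1 + 6 + 9 + 2.5 + 9 + 9 = 36.5
W- = 4 + 6 + 11 + 6 + 2.5 + 12 = 41.5
(Check: W+ + W- = 78 should equal n(n+1)/2 = 78.)
Step 4: Test statistic W = min(W+, W-) = 36.5.
Step 5: Ties in |d|, so use the tie-corrected normal approximation.
        E[W] = n(n+1)/4 = 12*13/4 = 39.
        Tie groups: |d|=3 (t=2), |d|=5 (t=3), |d|=6 (t=3); sum(t^3 - t) = 54.
        Var[W] = n(n+1)(2n+1)/24 - sum(t^3-t)/48 = 3900/24 - 54/48 = 161.375.
        z = (W - E[W]) / sqrt(Var[W]) = (36.5 - 39) / 12.7033 = -0.1968.
        Two-sided p = 2*Phi(z) = 0.843985.
Step 6: alpha = 0.1. fail to reject H0.

W+ = 36.5, W- = 41.5, W = min = 36.5, p = 0.843985, fail to reject H0.


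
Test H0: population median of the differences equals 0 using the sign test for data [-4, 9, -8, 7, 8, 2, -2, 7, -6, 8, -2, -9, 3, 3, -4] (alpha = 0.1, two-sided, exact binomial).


Step 1: Discard zero differences. Original n = 15; n_eff = number of nonzero differences = 15.
Nonzero differences (with sign): -4, +9, -8, +7, +8, +2, -2, +7, -6, +8, -2, -9, +3, +3, -4
Step 2: Count signs: positive = 8, negative = 7.
Step 3: Under H0: P(positive) = 0.5, so the number of positives S ~ Bin(15, 0.5).
Step 4: Two-sided exact p-value = sum of Bin(15,0.5) probabilities at or below the observed probability = 1.000000.
Step 5: alpha = 0.1. fail to reject H0.

n_eff = 15, pos = 8, neg = 7, p = 1.000000, fail to reject H0.


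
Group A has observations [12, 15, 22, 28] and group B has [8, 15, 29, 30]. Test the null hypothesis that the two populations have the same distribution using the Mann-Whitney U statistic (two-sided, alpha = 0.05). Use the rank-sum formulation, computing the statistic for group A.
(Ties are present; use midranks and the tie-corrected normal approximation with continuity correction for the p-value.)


Step 1: Combine and sort all 8 observations; assign midranks.
sorted (value, group): (8,Y), (12,X), (15,X), (15,Y), (22,X), (28,X), (29,Y), (30,Y)
ranks: 8->1, 12->2, 15->3.5, 15->3.5, 22->5, 28->6, 29->7, 30->8
Step 2: Rank sum for X: R1 = 2 + 3.5 + 5 + 6 = 16.5.
Step 3: U_X = R1 - n1(n1+1)/2 = 16.5 - 4*5/2 = 16.5 - 10 = 6.5.
       U_Y = n1*n2 - U_X = 16 - 6.5 = 9.5.
Step 4: Ties are present, so use the tie-corrected normal approximation (with continuity correction) for the p-value.
Step 5: p-value = 0.771503; compare to alpha = 0.05. fail to reject H0.

U_X = 6.5, p = 0.771503, fail to reject H0 at alpha = 0.05.


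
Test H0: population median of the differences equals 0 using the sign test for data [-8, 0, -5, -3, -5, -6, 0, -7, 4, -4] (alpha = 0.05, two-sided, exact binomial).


Step 1: Discard zero differences. Original n = 10; n_eff = number of nonzero differences = 8.
Nonzero differences (with sign): -8, -5, -3, -5, -6, -7, +4, -4
Step 2: Count signs: positive = 1, negative = 7.
Step 3: Under H0: P(positive) = 0.5, so the number of positives S ~ Bin(8, 0.5).
Step 4: Two-sided exact p-value = sum of Bin(8,0.5) probabilities at or below the observed probability = 0.070312.
Step 5: alpha = 0.05. fail to reject H0.

n_eff = 8, pos = 1, neg = 7, p = 0.070312, fail to reject H0.


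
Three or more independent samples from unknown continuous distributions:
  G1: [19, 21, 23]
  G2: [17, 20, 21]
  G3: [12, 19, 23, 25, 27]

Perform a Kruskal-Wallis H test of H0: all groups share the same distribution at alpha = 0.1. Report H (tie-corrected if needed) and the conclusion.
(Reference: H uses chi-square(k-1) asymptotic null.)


Step 1: Combine all N = 11 observations and assign midranks.
sorted (value, group, rank): (12,G3,1), (17,G2,2), (19,G1,3.5), (19,G3,3.5), (20,G2,5), (21,G1,6.5), (21,G2,6.5), (23,G1,8.5), (23,G3,8.5), (25,G3,10), (27,G3,11)
Step 2: Sum ranks within each group.
R_1 = 18.5 (n_1 = 3)
R_2 = 13.5 (n_2 = 3)
R_3 = 34 (n_3 = 5)
Step 3: H = 12/(N(N+1)) * sum(R_i^2/n_i) - 3(N+1)
     = 12/(11*12) * (18.5^2/3 + 13.5^2/3 + 34^2/5) - 3*12
     = 0.090909 * 406.033 - 36
     = 0.912121.
Step 4: Ties present; correction factor C = 1 - 18/(11^3 - 11) = 0.986364. Corrected H = 0.912121 / 0.986364 = 0.924731.
Step 5: Under H0, H ~ chi^2(2); p-value = 0.629792.
Step 6: alpha = 0.1. fail to reject H0.

H = 0.9247, df = 2, p = 0.629792, fail to reject H0.


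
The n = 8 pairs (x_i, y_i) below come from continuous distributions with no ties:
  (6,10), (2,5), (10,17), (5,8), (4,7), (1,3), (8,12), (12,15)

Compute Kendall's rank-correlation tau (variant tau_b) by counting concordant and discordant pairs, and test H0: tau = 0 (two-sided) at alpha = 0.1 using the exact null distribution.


Step 1: Enumerate the 28 unordered pairs (i,j) with i<j and classify each by sign(x_j-x_i) * sign(y_j-y_i).
  (1,2):dx=-4,dy=-5->C; (1,3):dx=+4,dy=+7->C; (1,4):dx=-1,dy=-2->C; (1,5):dx=-2,dy=-3->C
  (1,6):dx=-5,dy=-7->C; (1,7):dx=+2,dy=+2->C; (1,8):dx=+6,dy=+5->C; (2,3):dx=+8,dy=+12->C
  (2,4):dx=+3,dy=+3->C; (2,5):dx=+2,dy=+2->C; (2,6):dx=-1,dy=-2->C; (2,7):dx=+6,dy=+7->C
  (2,8):dx=+10,dy=+10->C; (3,4):dx=-5,dy=-9->C; (3,5):dx=-6,dy=-10->C; (3,6):dx=-9,dy=-14->C
  (3,7):dx=-2,dy=-5->C; (3,8):dx=+2,dy=-2->D; (4,5):dx=-1,dy=-1->C; (4,6):dx=-4,dy=-5->C
  (4,7):dx=+3,dy=+4->C; (4,8):dx=+7,dy=+7->C; (5,6):dx=-3,dy=-4->C; (5,7):dx=+4,dy=+5->C
  (5,8):dx=+8,dy=+8->C; (6,7):dx=+7,dy=+9->C; (6,8):dx=+11,dy=+12->C; (7,8):dx=+4,dy=+3->C
Step 2: C = 27, D = 1, total pairs = 28.
Step 3: tau = (C - D)/(n(n-1)/2) = (27 - 1)/28 = 0.928571.
Step 4: Exact two-sided p-value (enumerate n! = 40320 permutations of y under H0): p = 0.000397.
Step 5: alpha = 0.1. reject H0.

tau_b = 0.9286 (C=27, D=1), p = 0.000397, reject H0.


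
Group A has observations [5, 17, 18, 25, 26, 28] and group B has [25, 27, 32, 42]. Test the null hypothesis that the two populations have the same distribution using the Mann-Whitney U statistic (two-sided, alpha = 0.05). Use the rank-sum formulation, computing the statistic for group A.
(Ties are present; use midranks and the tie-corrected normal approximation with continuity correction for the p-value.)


Step 1: Combine and sort all 10 observations; assign midranks.
sorted (value, group): (5,X), (17,X), (18,X), (25,X), (25,Y), (26,X), (27,Y), (28,X), (32,Y), (42,Y)
ranks: 5->1, 17->2, 18->3, 25->4.5, 25->4.5, 26->6, 27->7, 28->8, 32->9, 42->10
Step 2: Rank sum for X: R1 = 1 + 2 + 3 + 4.5 + 6 + 8 = 24.5.
Step 3: U_X = R1 - n1(n1+1)/2 = 24.5 - 6*7/2 = 24.5 - 21 = 3.5.
       U_Y = n1*n2 - U_X = 24 - 3.5 = 20.5.
Step 4: Ties are present, so use the tie-corrected normal approximation (with continuity correction) for the p-value.
Step 5: p-value = 0.087118; compare to alpha = 0.05. fail to reject H0.

U_X = 3.5, p = 0.087118, fail to reject H0 at alpha = 0.05.


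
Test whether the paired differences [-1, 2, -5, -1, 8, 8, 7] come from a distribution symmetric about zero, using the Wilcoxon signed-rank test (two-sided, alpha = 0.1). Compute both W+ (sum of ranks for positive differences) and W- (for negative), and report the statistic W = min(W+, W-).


Step 1: Drop any zero differences (none here) and take |d_i|.
|d| = [1, 2, 5, 1, 8, 8, 7]
Step 2: Midrank |d_i| (ties get averaged ranks).
ranks: |1|->1.5, |2|->3, |5|->4, |1|->1.5, |8|->6.5, |8|->6.5, |7|->5
Step 3: Attach original signs; sum ranks with positive sign and with negative sign.
W+ = 3 + 6.5 + 6.5 + 5 = 21
W- = 1.5 + 4 + 1.5 = 7
(Check: W+ + W- = 28 should equal n(n+1)/2 = 28.)
Step 4: Test statistic W = min(W+, W-) = 7.
Step 5: Ties in |d|, so use the tie-corrected normal approximation.
        E[W] = n(n+1)/4 = 7*8/4 = 14.
        Tie groups: |d|=1 (t=2), |d|=8 (t=2); sum(t^3 - t) = 12.
        Var[W] = n(n+1)(2n+1)/24 - sum(t^3-t)/48 = 840/24 - 12/48 = 34.75.
        z = (W - E[W]) / sqrt(Var[W]) = (7 - 14) / 5.8949 = -1.1875.
        Two-sided p = 2*Phi(z) = 0.235044.
Step 6: alpha = 0.1. fail to reject H0.

W+ = 21, W- = 7, W = min = 7, p = 0.235044, fail to reject H0.


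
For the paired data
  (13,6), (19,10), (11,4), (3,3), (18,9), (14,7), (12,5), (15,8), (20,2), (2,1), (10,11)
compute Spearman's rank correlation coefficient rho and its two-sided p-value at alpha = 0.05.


Step 1: Rank x and y separately (midranks; no ties here).
rank(x): 13->6, 19->10, 11->4, 3->2, 18->9, 14->7, 12->5, 15->8, 20->11, 2->1, 10->3
rank(y): 6->6, 10->10, 4->4, 3->3, 9->9, 7->7, 5->5, 8->8, 2->2, 1->1, 11->11
Step 2: d_i = R_x(i) - R_y(i); compute d_i^2.
  (6-6)^2=0, (10-10)^2=0, (4-4)^2=0, (2-3)^2=1, (9-9)^2=0, (7-7)^2=0, (5-5)^2=0, (8-8)^2=0, (11-2)^2=81, (1-1)^2=0, (3-11)^2=64
sum(d^2) = 146.
Step 3: rho = 1 - 6*146 / (11*(11^2 - 1)) = 1 - 876/1320 = 0.336364.
Step 4: Under H0, t = rho * sqrt((n-2)/(1-rho^2)) = 1.0715 ~ t(9).
Step 5: Two-sided p-value from the t-distribution with 9 df = 0.311824.
Step 6: alpha = 0.05. fail to reject H0.

rho = 0.3364, p = 0.311824, fail to reject H0 at alpha = 0.05.


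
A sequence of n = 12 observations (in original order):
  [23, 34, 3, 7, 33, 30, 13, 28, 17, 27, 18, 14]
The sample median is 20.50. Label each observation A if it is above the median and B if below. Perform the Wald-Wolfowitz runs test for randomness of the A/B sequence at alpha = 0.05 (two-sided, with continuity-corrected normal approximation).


Step 1: Compute median = 20.50; label A = above, B = below.
Labels in order: AABBAABABABB  (n_A = 6, n_B = 6)
Step 2: Count runs R = 8.
Step 3: Under H0 (random ordering), E[R] = 2*n_A*n_B/(n_A+n_B) + 1 = 2*6*6/12 + 1 = 7.0000.
        Var[R] = 2*n_A*n_B*(2*n_A*n_B - n_A - n_B) / ((n_A+n_B)^2 * (n_A+n_B-1)) = 4320/1584 = 2.7273.
        SD[R] = 1.6514.
Step 4: Continuity-corrected z = (R - 0.5 - E[R]) / SD[R] = (8 - 0.5 - 7.0000) / 1.6514 = 0.3028.
Step 5: Two-sided p-value via normal approximation = 2*(1 - Phi(|z|)) = 0.762069.
Step 6: alpha = 0.05. fail to reject H0.

R = 8, z = 0.3028, p = 0.762069, fail to reject H0.


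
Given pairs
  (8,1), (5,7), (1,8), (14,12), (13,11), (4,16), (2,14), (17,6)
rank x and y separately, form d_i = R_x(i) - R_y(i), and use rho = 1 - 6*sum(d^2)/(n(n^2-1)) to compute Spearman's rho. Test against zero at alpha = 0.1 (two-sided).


Step 1: Rank x and y separately (midranks; no ties here).
rank(x): 8->5, 5->4, 1->1, 14->7, 13->6, 4->3, 2->2, 17->8
rank(y): 1->1, 7->3, 8->4, 12->6, 11->5, 16->8, 14->7, 6->2
Step 2: d_i = R_x(i) - R_y(i); compute d_i^2.
  (5-1)^2=16, (4-3)^2=1, (1-4)^2=9, (7-6)^2=1, (6-5)^2=1, (3-8)^2=25, (2-7)^2=25, (8-2)^2=36
sum(d^2) = 114.
Step 3: rho = 1 - 6*114 / (8*(8^2 - 1)) = 1 - 684/504 = -0.357143.
Step 4: Under H0, t = rho * sqrt((n-2)/(1-rho^2)) = -0.9366 ~ t(6).
Step 5: Two-sided p-value from the t-distribution with 6 df = 0.385121.
Step 6: alpha = 0.1. fail to reject H0.

rho = -0.3571, p = 0.385121, fail to reject H0 at alpha = 0.1.


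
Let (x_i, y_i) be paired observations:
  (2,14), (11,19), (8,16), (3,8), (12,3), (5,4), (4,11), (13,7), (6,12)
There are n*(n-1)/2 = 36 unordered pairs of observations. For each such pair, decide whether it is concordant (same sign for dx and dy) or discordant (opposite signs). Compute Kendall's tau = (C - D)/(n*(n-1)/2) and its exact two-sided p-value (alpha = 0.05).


Step 1: Enumerate the 36 unordered pairs (i,j) with i<j and classify each by sign(x_j-x_i) * sign(y_j-y_i).
  (1,2):dx=+9,dy=+5->C; (1,3):dx=+6,dy=+2->C; (1,4):dx=+1,dy=-6->D; (1,5):dx=+10,dy=-11->D
  (1,6):dx=+3,dy=-10->D; (1,7):dx=+2,dy=-3->D; (1,8):dx=+11,dy=-7->D; (1,9):dx=+4,dy=-2->D
  (2,3):dx=-3,dy=-3->C; (2,4):dx=-8,dy=-11->C; (2,5):dx=+1,dy=-16->D; (2,6):dx=-6,dy=-15->C
  (2,7):dx=-7,dy=-8->C; (2,8):dx=+2,dy=-12->D; (2,9):dx=-5,dy=-7->C; (3,4):dx=-5,dy=-8->C
  (3,5):dx=+4,dy=-13->D; (3,6):dx=-3,dy=-12->C; (3,7):dx=-4,dy=-5->C; (3,8):dx=+5,dy=-9->D
  (3,9):dx=-2,dy=-4->C; (4,5):dx=+9,dy=-5->D; (4,6):dx=+2,dy=-4->D; (4,7):dx=+1,dy=+3->C
  (4,8):dx=+10,dy=-1->D; (4,9):dx=+3,dy=+4->C; (5,6):dx=-7,dy=+1->D; (5,7):dx=-8,dy=+8->D
  (5,8):dx=+1,dy=+4->C; (5,9):dx=-6,dy=+9->D; (6,7):dx=-1,dy=+7->D; (6,8):dx=+8,dy=+3->C
  (6,9):dx=+1,dy=+8->C; (7,8):dx=+9,dy=-4->D; (7,9):dx=+2,dy=+1->C; (8,9):dx=-7,dy=+5->D
Step 2: C = 17, D = 19, total pairs = 36.
Step 3: tau = (C - D)/(n(n-1)/2) = (17 - 19)/36 = -0.055556.
Step 4: Exact two-sided p-value (enumerate n! = 362880 permutations of y under H0): p = 0.919455.
Step 5: alpha = 0.05. fail to reject H0.

tau_b = -0.0556 (C=17, D=19), p = 0.919455, fail to reject H0.


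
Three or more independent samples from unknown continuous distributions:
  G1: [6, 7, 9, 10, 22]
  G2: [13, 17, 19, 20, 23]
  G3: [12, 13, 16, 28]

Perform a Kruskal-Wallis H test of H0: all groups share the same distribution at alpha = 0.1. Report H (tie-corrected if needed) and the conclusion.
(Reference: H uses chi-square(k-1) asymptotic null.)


Step 1: Combine all N = 14 observations and assign midranks.
sorted (value, group, rank): (6,G1,1), (7,G1,2), (9,G1,3), (10,G1,4), (12,G3,5), (13,G2,6.5), (13,G3,6.5), (16,G3,8), (17,G2,9), (19,G2,10), (20,G2,11), (22,G1,12), (23,G2,13), (28,G3,14)
Step 2: Sum ranks within each group.
R_1 = 22 (n_1 = 5)
R_2 = 49.5 (n_2 = 5)
R_3 = 33.5 (n_3 = 4)
Step 3: H = 12/(N(N+1)) * sum(R_i^2/n_i) - 3(N+1)
     = 12/(14*15) * (22^2/5 + 49.5^2/5 + 33.5^2/4) - 3*15
     = 0.057143 * 867.413 - 45
     = 4.566429.
Step 4: Ties present; correction factor C = 1 - 6/(14^3 - 14) = 0.997802. Corrected H = 4.566429 / 0.997802 = 4.576487.
Step 5: Under H0, H ~ chi^2(2); p-value = 0.101445.
Step 6: alpha = 0.1. fail to reject H0.

H = 4.5765, df = 2, p = 0.101445, fail to reject H0.


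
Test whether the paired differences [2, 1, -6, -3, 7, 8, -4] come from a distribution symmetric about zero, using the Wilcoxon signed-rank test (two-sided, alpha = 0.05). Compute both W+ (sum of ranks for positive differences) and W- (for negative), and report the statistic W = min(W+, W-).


Step 1: Drop any zero differences (none here) and take |d_i|.
|d| = [2, 1, 6, 3, 7, 8, 4]
Step 2: Midrank |d_i| (ties get averaged ranks).
ranks: |2|->2, |1|->1, |6|->5, |3|->3, |7|->6, |8|->7, |4|->4
Step 3: Attach original signs; sum ranks with positive sign and with negative sign.
W+ = 2 + 1 + 6 + 7 = 16
W- = 5 + 3 + 4 = 12
(Check: W+ + W- = 28 should equal n(n+1)/2 = 28.)
Step 4: Test statistic W = min(W+, W-) = 12.
Step 5: No ties, so the exact null distribution over the 2^7 = 128 sign assignments gives the two-sided p-value = 0.812500.
Step 6: alpha = 0.05. fail to reject H0.

W+ = 16, W- = 12, W = min = 12, p = 0.812500, fail to reject H0.


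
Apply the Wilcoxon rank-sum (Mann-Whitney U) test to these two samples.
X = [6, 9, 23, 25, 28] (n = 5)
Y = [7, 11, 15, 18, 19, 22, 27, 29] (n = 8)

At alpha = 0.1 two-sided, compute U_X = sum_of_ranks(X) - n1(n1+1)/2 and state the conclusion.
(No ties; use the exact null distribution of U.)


Step 1: Combine and sort all 13 observations; assign midranks.
sorted (value, group): (6,X), (7,Y), (9,X), (11,Y), (15,Y), (18,Y), (19,Y), (22,Y), (23,X), (25,X), (27,Y), (28,X), (29,Y)
ranks: 6->1, 7->2, 9->3, 11->4, 15->5, 18->6, 19->7, 22->8, 23->9, 25->10, 27->11, 28->12, 29->13
Step 2: Rank sum for X: R1 = 1 + 3 + 9 + 10 + 12 = 35.
Step 3: U_X = R1 - n1(n1+1)/2 = 35 - 5*6/2 = 35 - 15 = 20.
       U_Y = n1*n2 - U_X = 40 - 20 = 20.
Step 4: No ties, so the exact null distribution of U (based on enumerating the C(13,5) = 1287 equally likely rank assignments) gives the two-sided p-value.
Step 5: p-value = 1.000000; compare to alpha = 0.1. fail to reject H0.

U_X = 20, p = 1.000000, fail to reject H0 at alpha = 0.1.


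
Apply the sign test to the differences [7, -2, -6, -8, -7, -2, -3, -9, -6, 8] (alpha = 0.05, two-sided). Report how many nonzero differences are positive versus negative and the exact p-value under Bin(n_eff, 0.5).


Step 1: Discard zero differences. Original n = 10; n_eff = number of nonzero differences = 10.
Nonzero differences (with sign): +7, -2, -6, -8, -7, -2, -3, -9, -6, +8
Step 2: Count signs: positive = 2, negative = 8.
Step 3: Under H0: P(positive) = 0.5, so the number of positives S ~ Bin(10, 0.5).
Step 4: Two-sided exact p-value = sum of Bin(10,0.5) probabilities at or below the observed probability = 0.109375.
Step 5: alpha = 0.05. fail to reject H0.

n_eff = 10, pos = 2, neg = 8, p = 0.109375, fail to reject H0.
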